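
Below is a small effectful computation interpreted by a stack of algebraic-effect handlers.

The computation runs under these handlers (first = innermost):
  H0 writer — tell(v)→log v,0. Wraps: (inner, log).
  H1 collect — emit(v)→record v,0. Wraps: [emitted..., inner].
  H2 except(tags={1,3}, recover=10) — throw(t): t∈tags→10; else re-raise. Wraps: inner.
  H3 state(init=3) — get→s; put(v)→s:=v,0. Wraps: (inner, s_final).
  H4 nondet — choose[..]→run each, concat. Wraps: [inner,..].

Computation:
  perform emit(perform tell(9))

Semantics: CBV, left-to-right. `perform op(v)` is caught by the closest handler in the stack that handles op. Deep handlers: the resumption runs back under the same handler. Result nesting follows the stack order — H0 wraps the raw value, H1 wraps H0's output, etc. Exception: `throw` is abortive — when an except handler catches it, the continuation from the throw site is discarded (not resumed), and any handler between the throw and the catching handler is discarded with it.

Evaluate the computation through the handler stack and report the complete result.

Answer: [([0, (0, (9))], 3)]

Step-by-step:
tell(9) @ H0 ⇒ log+=9
emit(0) @ H1 ⇒ out+=0
H0 returns (0, (9))
H1 returns [0, (0, (9))]
H2 returns [0, (0, (9))]
H3 returns ([0, (0, (9))], 3)
H4 returns [([0, (0, (9))], 3)]
= [([0, (0, (9))], 3)]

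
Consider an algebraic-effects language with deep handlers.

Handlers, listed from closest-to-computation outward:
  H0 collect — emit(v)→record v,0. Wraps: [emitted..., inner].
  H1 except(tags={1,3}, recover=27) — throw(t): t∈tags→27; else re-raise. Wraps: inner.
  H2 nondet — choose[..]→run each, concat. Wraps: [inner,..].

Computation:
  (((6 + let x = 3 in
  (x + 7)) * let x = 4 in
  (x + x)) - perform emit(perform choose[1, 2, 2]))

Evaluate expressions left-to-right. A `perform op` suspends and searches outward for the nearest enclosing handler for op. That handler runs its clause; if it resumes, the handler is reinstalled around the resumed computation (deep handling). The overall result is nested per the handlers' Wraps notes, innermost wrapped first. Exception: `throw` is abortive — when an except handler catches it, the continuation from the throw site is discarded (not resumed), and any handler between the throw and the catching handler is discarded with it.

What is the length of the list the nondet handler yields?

Evaluation trace:
choose[1, 2, 2] @ H2
  branch[0] choose=1:
    emit(1) @ H0 ⇒ out+=1
    H0 returns [1, 128]
    H1 returns [1, 128]
    H2 returns [[1, 128]]
  branch[1] choose=2:
    emit(2) @ H0 ⇒ out+=2
    H0 returns [2, 128]
    H1 returns [2, 128]
    H2 returns [[2, 128]]
  branch[2] choose=2:
    emit(2) @ H0 ⇒ out+=2
    H0 returns [2, 128]
    H1 returns [2, 128]
    H2 returns [[2, 128]]
= [[1, 128], [2, 128], [2, 128]]

Answer: 3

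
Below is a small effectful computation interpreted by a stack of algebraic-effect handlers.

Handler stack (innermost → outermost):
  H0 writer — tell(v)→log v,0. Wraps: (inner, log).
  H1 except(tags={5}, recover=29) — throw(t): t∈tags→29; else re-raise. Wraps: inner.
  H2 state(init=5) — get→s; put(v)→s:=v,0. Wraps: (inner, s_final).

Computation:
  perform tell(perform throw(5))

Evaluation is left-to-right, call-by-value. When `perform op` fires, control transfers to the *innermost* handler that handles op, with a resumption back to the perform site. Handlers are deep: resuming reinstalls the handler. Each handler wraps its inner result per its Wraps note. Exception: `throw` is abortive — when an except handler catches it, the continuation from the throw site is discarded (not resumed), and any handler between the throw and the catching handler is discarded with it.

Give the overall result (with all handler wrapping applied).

Answer: (29, 5)

Step-by-step:
throw(5) @ H1 caught ⇒ 29
H2 returns (29, 5)
= (29, 5)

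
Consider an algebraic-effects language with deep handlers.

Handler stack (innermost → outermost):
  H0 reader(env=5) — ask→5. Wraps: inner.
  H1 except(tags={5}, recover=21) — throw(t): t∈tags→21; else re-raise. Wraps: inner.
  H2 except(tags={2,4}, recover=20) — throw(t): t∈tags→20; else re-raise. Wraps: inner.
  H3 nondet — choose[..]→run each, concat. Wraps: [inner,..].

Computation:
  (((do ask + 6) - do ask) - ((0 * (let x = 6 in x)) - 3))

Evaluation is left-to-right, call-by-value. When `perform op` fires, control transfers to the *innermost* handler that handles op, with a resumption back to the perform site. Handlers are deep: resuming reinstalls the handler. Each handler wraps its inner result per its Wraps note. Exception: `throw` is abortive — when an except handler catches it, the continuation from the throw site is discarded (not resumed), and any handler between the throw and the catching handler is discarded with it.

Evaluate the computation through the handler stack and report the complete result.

Answer: [9]

Step-by-step:
ask @ H0 ⇒ 5
ask @ H0 ⇒ 5
H0 returns 9
H1 returns 9
H2 returns 9
H3 returns [9]
= [9]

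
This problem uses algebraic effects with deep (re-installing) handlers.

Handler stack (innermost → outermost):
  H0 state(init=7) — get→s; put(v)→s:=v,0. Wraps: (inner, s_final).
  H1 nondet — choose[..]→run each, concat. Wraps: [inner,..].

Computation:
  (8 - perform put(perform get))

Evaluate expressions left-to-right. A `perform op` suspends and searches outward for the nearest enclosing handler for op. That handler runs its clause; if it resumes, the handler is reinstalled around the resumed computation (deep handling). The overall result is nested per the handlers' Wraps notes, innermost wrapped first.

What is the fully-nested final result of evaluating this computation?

Answer: [(8, 7)]

Working:
get @ H0 ⇒ 7
put(7) @ H0 ⇒ s:=7
H0 returns (8, 7)
H1 returns [(8, 7)]
= [(8, 7)]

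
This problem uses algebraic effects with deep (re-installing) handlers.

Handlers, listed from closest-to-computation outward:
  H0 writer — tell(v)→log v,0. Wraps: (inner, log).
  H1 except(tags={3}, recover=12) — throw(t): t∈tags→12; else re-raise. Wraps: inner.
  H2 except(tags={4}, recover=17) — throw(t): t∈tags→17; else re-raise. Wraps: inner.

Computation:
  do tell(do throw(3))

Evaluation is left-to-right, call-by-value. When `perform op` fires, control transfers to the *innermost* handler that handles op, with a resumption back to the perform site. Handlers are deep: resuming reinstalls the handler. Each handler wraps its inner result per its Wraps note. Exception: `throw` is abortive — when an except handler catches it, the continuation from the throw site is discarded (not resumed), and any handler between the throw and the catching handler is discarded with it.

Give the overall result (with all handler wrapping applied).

Step-by-step:
throw(3) @ H1 caught ⇒ 12
H2 returns 12
= 12

Answer: 12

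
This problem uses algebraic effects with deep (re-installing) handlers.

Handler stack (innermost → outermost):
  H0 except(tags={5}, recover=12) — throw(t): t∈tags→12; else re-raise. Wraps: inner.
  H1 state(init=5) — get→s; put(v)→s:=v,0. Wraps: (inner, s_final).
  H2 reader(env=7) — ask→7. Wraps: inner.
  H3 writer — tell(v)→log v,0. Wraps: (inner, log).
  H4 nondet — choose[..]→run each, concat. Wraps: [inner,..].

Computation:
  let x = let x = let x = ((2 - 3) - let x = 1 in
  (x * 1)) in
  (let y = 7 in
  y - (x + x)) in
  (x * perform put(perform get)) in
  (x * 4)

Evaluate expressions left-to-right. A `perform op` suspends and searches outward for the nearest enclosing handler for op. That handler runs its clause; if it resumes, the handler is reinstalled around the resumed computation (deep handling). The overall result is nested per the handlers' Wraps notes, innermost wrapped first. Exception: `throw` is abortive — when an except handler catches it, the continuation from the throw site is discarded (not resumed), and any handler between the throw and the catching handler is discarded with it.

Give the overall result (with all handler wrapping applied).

Answer: [((0, 5), ())]

Working:
get @ H1 ⇒ 5
put(5) @ H1 ⇒ s:=5
H0 returns 0
H1 returns (0, 5)
H2 returns (0, 5)
H3 returns ((0, 5), ())
H4 returns [((0, 5), ())]
= [((0, 5), ())]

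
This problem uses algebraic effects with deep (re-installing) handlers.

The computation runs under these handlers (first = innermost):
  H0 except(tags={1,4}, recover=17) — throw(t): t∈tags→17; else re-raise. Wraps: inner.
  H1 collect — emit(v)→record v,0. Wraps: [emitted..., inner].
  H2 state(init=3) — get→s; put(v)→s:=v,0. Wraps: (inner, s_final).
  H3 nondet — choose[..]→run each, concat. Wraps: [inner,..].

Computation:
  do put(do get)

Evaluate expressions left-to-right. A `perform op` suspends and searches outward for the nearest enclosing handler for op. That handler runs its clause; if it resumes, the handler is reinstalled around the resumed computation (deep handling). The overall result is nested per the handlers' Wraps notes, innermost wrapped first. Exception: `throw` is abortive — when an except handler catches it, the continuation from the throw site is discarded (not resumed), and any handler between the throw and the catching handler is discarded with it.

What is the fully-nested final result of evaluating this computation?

Step-by-step:
get @ H2 ⇒ 3
put(3) @ H2 ⇒ s:=3
H0 returns 0
H1 returns [0]
H2 returns ([0], 3)
H3 returns [([0], 3)]
= [([0], 3)]

Answer: [([0], 3)]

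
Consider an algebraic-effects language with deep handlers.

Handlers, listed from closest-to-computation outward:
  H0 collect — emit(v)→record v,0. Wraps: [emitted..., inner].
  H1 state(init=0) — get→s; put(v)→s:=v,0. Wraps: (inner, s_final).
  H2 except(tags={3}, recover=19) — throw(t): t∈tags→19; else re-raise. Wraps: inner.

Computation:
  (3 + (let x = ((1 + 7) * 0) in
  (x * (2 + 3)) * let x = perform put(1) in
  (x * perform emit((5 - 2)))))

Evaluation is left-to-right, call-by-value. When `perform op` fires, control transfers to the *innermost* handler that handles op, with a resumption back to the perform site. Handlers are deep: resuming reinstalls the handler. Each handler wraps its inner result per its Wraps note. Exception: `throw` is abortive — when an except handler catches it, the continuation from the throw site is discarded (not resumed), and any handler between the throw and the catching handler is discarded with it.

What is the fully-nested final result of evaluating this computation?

Answer: ([3, 3], 1)

Working:
put(1) @ H1 ⇒ s:=1
emit(3) @ H0 ⇒ out+=3
H0 returns [3, 3]
H1 returns ([3, 3], 1)
H2 returns ([3, 3], 1)
= ([3, 3], 1)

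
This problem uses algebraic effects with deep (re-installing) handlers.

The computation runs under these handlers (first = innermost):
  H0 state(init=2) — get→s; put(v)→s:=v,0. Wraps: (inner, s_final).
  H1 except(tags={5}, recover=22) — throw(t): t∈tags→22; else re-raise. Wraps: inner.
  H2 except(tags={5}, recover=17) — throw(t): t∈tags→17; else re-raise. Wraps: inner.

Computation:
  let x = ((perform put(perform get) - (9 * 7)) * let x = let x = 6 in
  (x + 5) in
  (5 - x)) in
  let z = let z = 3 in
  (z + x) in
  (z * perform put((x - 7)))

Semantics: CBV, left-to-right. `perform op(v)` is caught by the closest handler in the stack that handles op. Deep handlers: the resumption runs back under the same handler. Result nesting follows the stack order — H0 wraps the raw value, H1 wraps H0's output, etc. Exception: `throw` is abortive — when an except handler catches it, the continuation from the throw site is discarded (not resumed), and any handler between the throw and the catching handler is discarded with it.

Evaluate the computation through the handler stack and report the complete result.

Step-by-step:
get @ H0 ⇒ 2
put(2) @ H0 ⇒ s:=2
put(371) @ H0 ⇒ s:=371
H0 returns (0, 371)
H1 returns (0, 371)
H2 returns (0, 371)
= (0, 371)

Answer: (0, 371)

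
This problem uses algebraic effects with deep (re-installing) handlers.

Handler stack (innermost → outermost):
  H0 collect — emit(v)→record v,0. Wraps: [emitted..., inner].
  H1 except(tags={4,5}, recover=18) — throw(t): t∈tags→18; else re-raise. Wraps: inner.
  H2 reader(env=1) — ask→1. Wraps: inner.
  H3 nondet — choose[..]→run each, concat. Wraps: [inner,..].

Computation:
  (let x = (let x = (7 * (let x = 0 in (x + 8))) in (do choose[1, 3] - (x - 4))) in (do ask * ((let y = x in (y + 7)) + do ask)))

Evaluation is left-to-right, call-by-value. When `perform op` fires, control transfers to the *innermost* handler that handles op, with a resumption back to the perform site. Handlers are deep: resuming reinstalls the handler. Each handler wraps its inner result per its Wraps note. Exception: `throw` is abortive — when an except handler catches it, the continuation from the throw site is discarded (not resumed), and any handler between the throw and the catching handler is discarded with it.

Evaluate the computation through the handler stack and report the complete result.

Working:
choose[1, 3] @ H3
  branch[0] choose=1:
    ask @ H2 ⇒ 1
    ask @ H2 ⇒ 1
    H0 returns [-43]
    H1 returns [-43]
    H2 returns [-43]
    H3 returns [[-43]]
  branch[1] choose=3:
    ask @ H2 ⇒ 1
    ask @ H2 ⇒ 1
    H0 returns [-41]
    H1 returns [-41]
    H2 returns [-41]
    H3 returns [[-41]]
= [[-43], [-41]]

Answer: [[-43], [-41]]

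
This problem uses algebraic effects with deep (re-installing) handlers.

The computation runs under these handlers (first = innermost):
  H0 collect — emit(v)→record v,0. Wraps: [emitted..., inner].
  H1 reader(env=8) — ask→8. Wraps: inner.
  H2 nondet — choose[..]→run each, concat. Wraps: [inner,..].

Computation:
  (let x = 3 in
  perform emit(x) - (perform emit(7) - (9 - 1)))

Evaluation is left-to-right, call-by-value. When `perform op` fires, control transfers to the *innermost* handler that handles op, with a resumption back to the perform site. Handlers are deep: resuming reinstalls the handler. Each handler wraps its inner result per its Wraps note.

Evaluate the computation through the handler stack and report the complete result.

Answer: [[3, 7, 8]]

Working:
emit(3) @ H0 ⇒ out+=3
emit(7) @ H0 ⇒ out+=7
H0 returns [3, 7, 8]
H1 returns [3, 7, 8]
H2 returns [[3, 7, 8]]
= [[3, 7, 8]]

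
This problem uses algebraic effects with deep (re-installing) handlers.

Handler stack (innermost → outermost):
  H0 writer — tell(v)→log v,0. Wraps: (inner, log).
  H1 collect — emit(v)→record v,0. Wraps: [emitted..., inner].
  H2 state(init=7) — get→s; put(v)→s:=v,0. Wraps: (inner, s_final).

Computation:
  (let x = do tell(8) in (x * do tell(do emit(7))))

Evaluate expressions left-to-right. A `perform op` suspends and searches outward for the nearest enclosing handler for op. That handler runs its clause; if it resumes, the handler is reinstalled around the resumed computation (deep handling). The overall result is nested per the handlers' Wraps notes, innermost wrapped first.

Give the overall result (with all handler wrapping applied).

Answer: ([7, (0, (8, 0))], 7)

Step-by-step:
tell(8) @ H0 ⇒ log+=8
emit(7) @ H1 ⇒ out+=7
tell(0) @ H0 ⇒ log+=0
H0 returns (0, (8, 0))
H1 returns [7, (0, (8, 0))]
H2 returns ([7, (0, (8, 0))], 7)
= ([7, (0, (8, 0))], 7)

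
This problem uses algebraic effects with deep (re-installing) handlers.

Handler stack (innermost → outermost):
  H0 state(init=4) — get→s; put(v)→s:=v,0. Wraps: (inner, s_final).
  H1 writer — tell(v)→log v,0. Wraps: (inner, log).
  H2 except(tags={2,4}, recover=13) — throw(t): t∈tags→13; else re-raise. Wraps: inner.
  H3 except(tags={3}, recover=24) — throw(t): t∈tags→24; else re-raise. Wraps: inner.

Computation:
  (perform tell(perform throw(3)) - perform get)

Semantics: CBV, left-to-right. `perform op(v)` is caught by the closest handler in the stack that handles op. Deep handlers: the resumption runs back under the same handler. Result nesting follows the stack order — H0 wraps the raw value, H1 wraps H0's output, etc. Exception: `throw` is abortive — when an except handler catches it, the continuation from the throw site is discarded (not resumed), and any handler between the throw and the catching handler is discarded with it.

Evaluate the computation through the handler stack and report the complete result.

Evaluation trace:
throw(3) @ H2 re-raised
throw(3) @ H3 caught ⇒ 24
= 24

Answer: 24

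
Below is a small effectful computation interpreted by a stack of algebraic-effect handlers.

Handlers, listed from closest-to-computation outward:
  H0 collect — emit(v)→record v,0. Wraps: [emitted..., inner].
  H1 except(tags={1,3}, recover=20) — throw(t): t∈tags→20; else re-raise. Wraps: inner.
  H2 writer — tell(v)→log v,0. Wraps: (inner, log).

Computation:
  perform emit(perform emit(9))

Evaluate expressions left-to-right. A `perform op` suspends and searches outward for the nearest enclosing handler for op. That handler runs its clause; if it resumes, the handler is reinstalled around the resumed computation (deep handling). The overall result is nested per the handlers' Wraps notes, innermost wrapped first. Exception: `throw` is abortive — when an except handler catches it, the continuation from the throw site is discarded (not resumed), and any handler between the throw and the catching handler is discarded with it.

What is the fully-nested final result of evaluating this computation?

Answer: ([9, 0, 0], ())

Evaluation trace:
emit(9) @ H0 ⇒ out+=9
emit(0) @ H0 ⇒ out+=0
H0 returns [9, 0, 0]
H1 returns [9, 0, 0]
H2 returns ([9, 0, 0], ())
= ([9, 0, 0], ())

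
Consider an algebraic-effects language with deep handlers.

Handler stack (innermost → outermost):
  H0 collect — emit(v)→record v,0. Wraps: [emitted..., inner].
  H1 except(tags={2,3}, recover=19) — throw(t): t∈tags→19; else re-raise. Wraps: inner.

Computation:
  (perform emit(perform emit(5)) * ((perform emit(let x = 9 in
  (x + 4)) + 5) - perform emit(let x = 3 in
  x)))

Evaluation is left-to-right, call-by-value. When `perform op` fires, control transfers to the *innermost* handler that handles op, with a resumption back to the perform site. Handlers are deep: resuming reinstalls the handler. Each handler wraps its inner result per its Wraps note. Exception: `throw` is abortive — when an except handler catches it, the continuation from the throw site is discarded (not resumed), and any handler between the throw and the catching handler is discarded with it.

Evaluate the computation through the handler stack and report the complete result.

Working:
emit(5) @ H0 ⇒ out+=5
emit(0) @ H0 ⇒ out+=0
emit(13) @ H0 ⇒ out+=13
emit(3) @ H0 ⇒ out+=3
H0 returns [5, 0, 13, 3, 0]
H1 returns [5, 0, 13, 3, 0]
= [5, 0, 13, 3, 0]

Answer: [5, 0, 13, 3, 0]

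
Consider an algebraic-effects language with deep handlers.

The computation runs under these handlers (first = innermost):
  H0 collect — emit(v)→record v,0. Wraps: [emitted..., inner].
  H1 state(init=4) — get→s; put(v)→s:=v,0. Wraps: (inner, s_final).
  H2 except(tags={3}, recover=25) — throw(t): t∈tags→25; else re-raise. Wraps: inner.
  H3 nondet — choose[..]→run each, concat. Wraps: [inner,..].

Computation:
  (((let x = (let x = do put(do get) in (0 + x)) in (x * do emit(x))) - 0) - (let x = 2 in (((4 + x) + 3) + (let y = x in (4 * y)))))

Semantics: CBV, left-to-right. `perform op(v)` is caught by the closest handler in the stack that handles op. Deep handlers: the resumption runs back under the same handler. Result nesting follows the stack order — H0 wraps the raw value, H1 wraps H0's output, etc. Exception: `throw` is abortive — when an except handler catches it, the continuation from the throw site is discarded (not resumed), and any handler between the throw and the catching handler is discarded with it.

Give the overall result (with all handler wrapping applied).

Answer: [([0, -17], 4)]

Step-by-step:
get @ H1 ⇒ 4
put(4) @ H1 ⇒ s:=4
emit(0) @ H0 ⇒ out+=0
H0 returns [0, -17]
H1 returns ([0, -17], 4)
H2 returns ([0, -17], 4)
H3 returns [([0, -17], 4)]
= [([0, -17], 4)]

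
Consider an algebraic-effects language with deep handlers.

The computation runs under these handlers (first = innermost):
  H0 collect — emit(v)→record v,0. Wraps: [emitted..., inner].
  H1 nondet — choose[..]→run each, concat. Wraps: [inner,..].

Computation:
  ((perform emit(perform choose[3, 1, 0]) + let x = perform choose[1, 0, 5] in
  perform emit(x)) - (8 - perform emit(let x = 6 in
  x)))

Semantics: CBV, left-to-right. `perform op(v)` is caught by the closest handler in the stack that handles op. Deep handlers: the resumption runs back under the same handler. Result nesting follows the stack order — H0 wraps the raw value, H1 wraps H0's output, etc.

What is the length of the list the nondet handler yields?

Answer: 9

Step-by-step:
choose[3, 1, 0] @ H1
  branch[0] choose=3:
    emit(3) @ H0 ⇒ out+=3
    choose[1, 0, 5] @ H1
      branch[0] choose=1:
        emit(1) @ H0 ⇒ out+=1
        emit(6) @ H0 ⇒ out+=6
        H0 returns [3, 1, 6, -8]
        H1 returns [[3, 1, 6, -8]]
      branch[1] choose=0:
        emit(0) @ H0 ⇒ out+=0
        emit(6) @ H0 ⇒ out+=6
        H0 returns [3, 0, 6, -8]
        H1 returns [[3, 0, 6, -8]]
      branch[2] choose=5:
        emit(5) @ H0 ⇒ out+=5
        emit(6) @ H0 ⇒ out+=6
        H0 returns [3, 5, 6, -8]
        H1 returns [[3, 5, 6, -8]]
  branch[1] choose=1:
    emit(1) @ H0 ⇒ out+=1
    choose[1, 0, 5] @ H1
      branch[0] choose=1:
        emit(1) @ H0 ⇒ out+=1
        emit(6) @ H0 ⇒ out+=6
        H0 returns [1, 1, 6, -8]
        H1 returns [[1, 1, 6, -8]]
      branch[1] choose=0:
        emit(0) @ H0 ⇒ out+=0
        emit(6) @ H0 ⇒ out+=6
        H0 returns [1, 0, 6, -8]
        H1 returns [[1, 0, 6, -8]]
      branch[2] choose=5:
        emit(5) @ H0 ⇒ out+=5
        emit(6) @ H0 ⇒ out+=6
        H0 returns [1, 5, 6, -8]
        H1 returns [[1, 5, 6, -8]]
  branch[2] choose=0:
    emit(0) @ H0 ⇒ out+=0
    choose[1, 0, 5] @ H1
      branch[0] choose=1:
        emit(1) @ H0 ⇒ out+=1
        emit(6) @ H0 ⇒ out+=6
        H0 returns [0, 1, 6, -8]
        H1 returns [[0, 1, 6, -8]]
      branch[1] choose=0:
        emit(0) @ H0 ⇒ out+=0
        emit(6) @ H0 ⇒ out+=6
        H0 returns [0, 0, 6, -8]
        H1 returns [[0, 0, 6, -8]]
      branch[2] choose=5:
        emit(5) @ H0 ⇒ out+=5
        emit(6) @ H0 ⇒ out+=6
        H0 returns [0, 5, 6, -8]
        H1 returns [[0, 5, 6, -8]]
= [[3, 1, 6, -8], [3, 0, 6, -8], [3, 5, 6, -8], [1, 1, 6, -8], [1, 0, 6, -8], [1, 5, 6, -8], [0, 1, 6, -8], [0, 0, 6, -8], [0, 5, 6, -8]]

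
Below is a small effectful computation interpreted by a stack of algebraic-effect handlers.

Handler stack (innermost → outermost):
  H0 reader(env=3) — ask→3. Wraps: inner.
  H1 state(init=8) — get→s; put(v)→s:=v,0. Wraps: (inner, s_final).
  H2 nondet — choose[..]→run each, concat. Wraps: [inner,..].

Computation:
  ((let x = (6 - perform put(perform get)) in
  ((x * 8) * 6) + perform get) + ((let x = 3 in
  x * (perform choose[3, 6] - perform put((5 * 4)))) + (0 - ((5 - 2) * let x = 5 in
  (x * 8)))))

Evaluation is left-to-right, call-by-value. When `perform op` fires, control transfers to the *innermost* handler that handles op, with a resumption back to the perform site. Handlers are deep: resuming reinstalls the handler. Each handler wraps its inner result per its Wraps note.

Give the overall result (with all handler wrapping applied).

Working:
get @ H1 ⇒ 8
put(8) @ H1 ⇒ s:=8
get @ H1 ⇒ 8
choose[3, 6] @ H2
  branch[0] choose=3:
    put(20) @ H1 ⇒ s:=20
    H0 returns 185
    H1 returns (185, 20)
    H2 returns [(185, 20)]
  branch[1] choose=6:
    put(20) @ H1 ⇒ s:=20
    H0 returns 194
    H1 returns (194, 20)
    H2 returns [(194, 20)]
= [(185, 20), (194, 20)]

Answer: [(185, 20), (194, 20)]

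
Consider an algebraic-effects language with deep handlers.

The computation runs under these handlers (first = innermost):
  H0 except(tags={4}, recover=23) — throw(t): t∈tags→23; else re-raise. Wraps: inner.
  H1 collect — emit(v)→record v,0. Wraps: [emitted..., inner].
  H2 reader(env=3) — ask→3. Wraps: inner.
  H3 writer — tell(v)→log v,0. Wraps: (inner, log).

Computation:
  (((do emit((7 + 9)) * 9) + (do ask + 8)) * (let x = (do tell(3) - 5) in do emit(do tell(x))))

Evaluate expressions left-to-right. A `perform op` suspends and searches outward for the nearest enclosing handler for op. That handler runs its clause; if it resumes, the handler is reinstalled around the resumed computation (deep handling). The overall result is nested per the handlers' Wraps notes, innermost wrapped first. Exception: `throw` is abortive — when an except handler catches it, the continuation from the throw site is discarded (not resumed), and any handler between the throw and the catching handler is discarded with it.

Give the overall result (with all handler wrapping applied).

Step-by-step:
emit(16) @ H1 ⇒ out+=16
ask @ H2 ⇒ 3
tell(3) @ H3 ⇒ log+=3
tell(-5) @ H3 ⇒ log+=-5
emit(0) @ H1 ⇒ out+=0
H0 returns 0
H1 returns [16, 0, 0]
H2 returns [16, 0, 0]
H3 returns ([16, 0, 0], (3, -5))
= ([16, 0, 0], (3, -5))

Answer: ([16, 0, 0], (3, -5))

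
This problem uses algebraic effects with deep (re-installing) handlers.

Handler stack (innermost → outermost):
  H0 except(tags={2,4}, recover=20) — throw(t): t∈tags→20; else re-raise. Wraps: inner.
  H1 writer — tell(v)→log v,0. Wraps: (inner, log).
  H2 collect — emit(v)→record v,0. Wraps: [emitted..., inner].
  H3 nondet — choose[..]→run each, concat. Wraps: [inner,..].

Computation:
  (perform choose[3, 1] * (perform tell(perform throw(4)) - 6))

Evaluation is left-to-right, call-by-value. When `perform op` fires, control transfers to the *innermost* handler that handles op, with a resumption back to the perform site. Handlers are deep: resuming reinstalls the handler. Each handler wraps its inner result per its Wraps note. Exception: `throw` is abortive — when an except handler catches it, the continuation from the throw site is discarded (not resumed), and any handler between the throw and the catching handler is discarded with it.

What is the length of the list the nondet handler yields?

Working:
choose[3, 1] @ H3
  branch[0] choose=3:
    throw(4) @ H0 caught ⇒ 20
    H1 returns (20, ())
    H2 returns [(20, ())]
    H3 returns [[(20, ())]]
  branch[1] choose=1:
    throw(4) @ H0 caught ⇒ 20
    H1 returns (20, ())
    H2 returns [(20, ())]
    H3 returns [[(20, ())]]
= [[(20, ())], [(20, ())]]

Answer: 2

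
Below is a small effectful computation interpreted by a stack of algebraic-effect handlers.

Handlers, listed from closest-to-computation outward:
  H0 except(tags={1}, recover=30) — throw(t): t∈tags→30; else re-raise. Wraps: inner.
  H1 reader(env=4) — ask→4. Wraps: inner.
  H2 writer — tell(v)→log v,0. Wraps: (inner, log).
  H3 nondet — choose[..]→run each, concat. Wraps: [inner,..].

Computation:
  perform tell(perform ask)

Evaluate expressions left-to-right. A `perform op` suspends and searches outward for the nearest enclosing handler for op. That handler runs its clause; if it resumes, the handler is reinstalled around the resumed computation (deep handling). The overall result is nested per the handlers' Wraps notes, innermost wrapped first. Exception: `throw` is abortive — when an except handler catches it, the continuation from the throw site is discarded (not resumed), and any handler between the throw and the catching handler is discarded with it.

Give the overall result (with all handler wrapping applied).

Answer: [(0, (4))]

Evaluation trace:
ask @ H1 ⇒ 4
tell(4) @ H2 ⇒ log+=4
H0 returns 0
H1 returns 0
H2 returns (0, (4))
H3 returns [(0, (4))]
= [(0, (4))]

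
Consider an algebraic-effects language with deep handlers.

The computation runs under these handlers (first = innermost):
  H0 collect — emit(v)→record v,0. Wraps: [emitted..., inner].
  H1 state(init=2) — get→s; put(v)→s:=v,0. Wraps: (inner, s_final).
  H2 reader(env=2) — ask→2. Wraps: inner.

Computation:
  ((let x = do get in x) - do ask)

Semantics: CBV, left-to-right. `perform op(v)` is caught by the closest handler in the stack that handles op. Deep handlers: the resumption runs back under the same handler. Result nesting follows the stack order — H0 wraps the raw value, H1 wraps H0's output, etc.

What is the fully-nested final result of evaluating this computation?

Answer: ([0], 2)

Evaluation trace:
get @ H1 ⇒ 2
ask @ H2 ⇒ 2
H0 returns [0]
H1 returns ([0], 2)
H2 returns ([0], 2)
= ([0], 2)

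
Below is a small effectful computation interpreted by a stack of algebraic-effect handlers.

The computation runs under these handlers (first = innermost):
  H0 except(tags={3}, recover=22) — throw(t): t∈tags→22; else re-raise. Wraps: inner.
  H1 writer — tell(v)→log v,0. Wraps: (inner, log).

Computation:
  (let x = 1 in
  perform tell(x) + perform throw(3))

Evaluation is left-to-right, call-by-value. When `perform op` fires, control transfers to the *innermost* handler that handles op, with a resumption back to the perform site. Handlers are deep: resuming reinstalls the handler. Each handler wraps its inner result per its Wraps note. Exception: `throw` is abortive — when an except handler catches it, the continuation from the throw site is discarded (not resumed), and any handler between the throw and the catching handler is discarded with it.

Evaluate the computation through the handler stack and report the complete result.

Step-by-step:
tell(1) @ H1 ⇒ log+=1
throw(3) @ H0 caught ⇒ 22
H1 returns (22, (1))
= (22, (1))

Answer: (22, (1))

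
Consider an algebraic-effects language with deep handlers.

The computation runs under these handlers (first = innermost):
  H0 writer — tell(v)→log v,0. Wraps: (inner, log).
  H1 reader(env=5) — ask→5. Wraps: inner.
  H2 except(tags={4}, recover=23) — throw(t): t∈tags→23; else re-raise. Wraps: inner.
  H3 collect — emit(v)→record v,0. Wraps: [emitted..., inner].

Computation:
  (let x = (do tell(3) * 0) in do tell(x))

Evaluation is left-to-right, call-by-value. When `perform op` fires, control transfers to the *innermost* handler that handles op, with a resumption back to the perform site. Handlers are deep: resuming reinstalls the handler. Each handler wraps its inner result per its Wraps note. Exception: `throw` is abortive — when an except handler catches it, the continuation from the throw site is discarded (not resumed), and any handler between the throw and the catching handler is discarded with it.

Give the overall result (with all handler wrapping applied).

Evaluation trace:
tell(3) @ H0 ⇒ log+=3
tell(0) @ H0 ⇒ log+=0
H0 returns (0, (3, 0))
H1 returns (0, (3, 0))
H2 returns (0, (3, 0))
H3 returns [(0, (3, 0))]
= [(0, (3, 0))]

Answer: [(0, (3, 0))]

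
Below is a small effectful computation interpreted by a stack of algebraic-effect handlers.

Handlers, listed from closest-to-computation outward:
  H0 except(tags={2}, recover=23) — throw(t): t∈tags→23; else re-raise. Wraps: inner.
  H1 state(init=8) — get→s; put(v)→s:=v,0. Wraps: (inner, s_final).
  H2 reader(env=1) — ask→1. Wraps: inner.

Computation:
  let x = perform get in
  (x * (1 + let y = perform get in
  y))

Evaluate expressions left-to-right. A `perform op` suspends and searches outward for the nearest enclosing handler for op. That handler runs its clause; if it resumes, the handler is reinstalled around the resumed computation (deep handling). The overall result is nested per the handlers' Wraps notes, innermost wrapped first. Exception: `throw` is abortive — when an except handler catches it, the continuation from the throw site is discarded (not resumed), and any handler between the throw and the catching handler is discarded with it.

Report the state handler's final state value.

Answer: 8

Working:
get @ H1 ⇒ 8
get @ H1 ⇒ 8
H0 returns 72
H1 returns (72, 8)
H2 returns (72, 8)
= (72, 8)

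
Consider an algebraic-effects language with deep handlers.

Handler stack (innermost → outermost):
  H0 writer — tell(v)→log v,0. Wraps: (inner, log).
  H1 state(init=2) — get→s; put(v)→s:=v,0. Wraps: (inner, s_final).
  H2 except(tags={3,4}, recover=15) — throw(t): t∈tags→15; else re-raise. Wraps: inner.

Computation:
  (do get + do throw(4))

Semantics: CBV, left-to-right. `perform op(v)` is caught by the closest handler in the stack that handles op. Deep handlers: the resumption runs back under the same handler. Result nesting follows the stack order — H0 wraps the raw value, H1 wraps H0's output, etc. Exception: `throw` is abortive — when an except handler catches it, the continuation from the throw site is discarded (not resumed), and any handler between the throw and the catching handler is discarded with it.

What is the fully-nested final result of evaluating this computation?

Answer: 15

Step-by-step:
get @ H1 ⇒ 2
throw(4) @ H2 caught ⇒ 15
= 15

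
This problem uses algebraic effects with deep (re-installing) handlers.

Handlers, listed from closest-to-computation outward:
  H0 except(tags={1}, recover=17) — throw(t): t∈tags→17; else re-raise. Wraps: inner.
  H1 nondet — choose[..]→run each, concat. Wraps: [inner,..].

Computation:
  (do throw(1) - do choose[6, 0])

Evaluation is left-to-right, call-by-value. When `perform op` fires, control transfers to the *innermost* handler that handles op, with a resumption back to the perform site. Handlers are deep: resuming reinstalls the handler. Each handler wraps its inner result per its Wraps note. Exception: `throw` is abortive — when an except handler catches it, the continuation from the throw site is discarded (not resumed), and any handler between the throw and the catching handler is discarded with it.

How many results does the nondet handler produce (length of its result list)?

Answer: 1

Working:
throw(1) @ H0 caught ⇒ 17
H1 returns [17]
= [17]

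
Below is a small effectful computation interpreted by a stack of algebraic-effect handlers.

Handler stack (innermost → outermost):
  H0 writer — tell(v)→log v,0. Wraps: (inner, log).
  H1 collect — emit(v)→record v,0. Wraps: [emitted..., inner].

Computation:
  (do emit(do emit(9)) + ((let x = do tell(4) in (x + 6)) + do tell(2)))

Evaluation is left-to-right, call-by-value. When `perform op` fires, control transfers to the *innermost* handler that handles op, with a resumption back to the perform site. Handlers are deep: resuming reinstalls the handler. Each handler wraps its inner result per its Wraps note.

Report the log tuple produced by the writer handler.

Working:
emit(9) @ H1 ⇒ out+=9
emit(0) @ H1 ⇒ out+=0
tell(4) @ H0 ⇒ log+=4
tell(2) @ H0 ⇒ log+=2
H0 returns (6, (4, 2))
H1 returns [9, 0, (6, (4, 2))]
= [9, 0, (6, (4, 2))]

Answer: (4, 2)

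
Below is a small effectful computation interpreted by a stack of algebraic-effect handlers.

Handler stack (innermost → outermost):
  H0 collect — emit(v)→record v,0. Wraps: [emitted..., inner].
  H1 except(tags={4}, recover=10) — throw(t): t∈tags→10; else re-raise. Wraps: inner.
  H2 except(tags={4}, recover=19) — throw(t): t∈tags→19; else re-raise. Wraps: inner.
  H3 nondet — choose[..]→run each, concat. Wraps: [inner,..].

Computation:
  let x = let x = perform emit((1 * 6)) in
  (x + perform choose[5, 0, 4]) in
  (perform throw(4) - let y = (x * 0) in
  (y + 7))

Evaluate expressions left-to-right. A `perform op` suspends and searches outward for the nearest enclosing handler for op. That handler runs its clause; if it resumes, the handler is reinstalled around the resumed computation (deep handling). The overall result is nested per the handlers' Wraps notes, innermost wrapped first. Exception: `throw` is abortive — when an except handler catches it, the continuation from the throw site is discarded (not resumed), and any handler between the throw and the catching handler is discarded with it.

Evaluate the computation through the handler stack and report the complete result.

Answer: [10, 10, 10]

Evaluation trace:
emit(6) @ H0 ⇒ out+=6
choose[5, 0, 4] @ H3
  branch[0] choose=5:
    throw(4) @ H1 caught ⇒ 10
    H2 returns 10
    H3 returns [10]
  branch[1] choose=0:
    throw(4) @ H1 caught ⇒ 10
    H2 returns 10
    H3 returns [10]
  branch[2] choose=4:
    throw(4) @ H1 caught ⇒ 10
    H2 returns 10
    H3 returns [10]
= [10, 10, 10]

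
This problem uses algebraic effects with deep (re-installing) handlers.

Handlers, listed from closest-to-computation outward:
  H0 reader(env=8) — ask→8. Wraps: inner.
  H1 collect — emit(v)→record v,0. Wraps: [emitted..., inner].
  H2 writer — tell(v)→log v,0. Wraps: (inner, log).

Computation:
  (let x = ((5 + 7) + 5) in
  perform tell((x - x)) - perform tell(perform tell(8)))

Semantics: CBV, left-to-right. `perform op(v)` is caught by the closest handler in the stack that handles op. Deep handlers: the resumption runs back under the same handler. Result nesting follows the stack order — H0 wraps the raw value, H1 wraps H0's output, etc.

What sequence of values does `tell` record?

Answer: (0, 8, 0)

Evaluation trace:
tell(0) @ H2 ⇒ log+=0
tell(8) @ H2 ⇒ log+=8
tell(0) @ H2 ⇒ log+=0
H0 returns 0
H1 returns [0]
H2 returns ([0], (0, 8, 0))
= ([0], (0, 8, 0))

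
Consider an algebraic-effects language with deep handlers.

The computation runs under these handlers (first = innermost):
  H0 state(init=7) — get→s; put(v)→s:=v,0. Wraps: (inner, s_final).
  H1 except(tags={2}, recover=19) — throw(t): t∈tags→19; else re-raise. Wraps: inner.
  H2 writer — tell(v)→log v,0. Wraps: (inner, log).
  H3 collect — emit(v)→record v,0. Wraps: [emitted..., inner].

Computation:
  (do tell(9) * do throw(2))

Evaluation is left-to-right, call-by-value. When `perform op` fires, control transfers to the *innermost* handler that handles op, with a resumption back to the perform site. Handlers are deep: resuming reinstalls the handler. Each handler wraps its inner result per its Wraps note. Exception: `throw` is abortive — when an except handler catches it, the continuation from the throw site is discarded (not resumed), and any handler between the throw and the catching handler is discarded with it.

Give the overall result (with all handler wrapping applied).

Answer: [(19, (9))]

Working:
tell(9) @ H2 ⇒ log+=9
throw(2) @ H1 caught ⇒ 19
H2 returns (19, (9))
H3 returns [(19, (9))]
= [(19, (9))]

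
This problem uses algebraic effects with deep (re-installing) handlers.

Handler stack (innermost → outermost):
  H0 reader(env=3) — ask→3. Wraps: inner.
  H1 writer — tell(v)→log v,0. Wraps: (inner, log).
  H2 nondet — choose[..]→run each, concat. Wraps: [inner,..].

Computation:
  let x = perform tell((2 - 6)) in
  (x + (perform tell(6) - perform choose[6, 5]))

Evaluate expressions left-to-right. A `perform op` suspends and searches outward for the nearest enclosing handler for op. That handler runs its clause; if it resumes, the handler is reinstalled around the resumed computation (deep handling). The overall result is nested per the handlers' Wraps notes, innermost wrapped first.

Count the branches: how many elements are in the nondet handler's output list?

Step-by-step:
tell(-4) @ H1 ⇒ log+=-4
tell(6) @ H1 ⇒ log+=6
choose[6, 5] @ H2
  branch[0] choose=6:
    H0 returns -6
    H1 returns (-6, (-4, 6))
    H2 returns [(-6, (-4, 6))]
  branch[1] choose=5:
    H0 returns -5
    H1 returns (-5, (-4, 6))
    H2 returns [(-5, (-4, 6))]
= [(-6, (-4, 6)), (-5, (-4, 6))]

Answer: 2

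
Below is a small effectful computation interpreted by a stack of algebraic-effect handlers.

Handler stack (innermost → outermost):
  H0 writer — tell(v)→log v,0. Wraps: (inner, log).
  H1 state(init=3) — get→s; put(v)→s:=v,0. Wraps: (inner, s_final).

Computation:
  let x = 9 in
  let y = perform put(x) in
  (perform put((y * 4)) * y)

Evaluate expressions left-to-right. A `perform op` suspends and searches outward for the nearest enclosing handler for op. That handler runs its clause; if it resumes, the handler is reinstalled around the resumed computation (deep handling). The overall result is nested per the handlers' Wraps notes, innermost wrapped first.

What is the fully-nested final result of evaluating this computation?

Answer: ((0, ()), 0)

Evaluation trace:
put(9) @ H1 ⇒ s:=9
put(0) @ H1 ⇒ s:=0
H0 returns (0, ())
H1 returns ((0, ()), 0)
= ((0, ()), 0)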